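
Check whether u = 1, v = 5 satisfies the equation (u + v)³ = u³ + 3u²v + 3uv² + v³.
Substituting u = 1, v = 5:

LHS = (1 + 5)³ = 216
RHS = 1³ + 3·1²·5 + 3·1·5² + 5³ = 216

LHS = RHS, so the equation holds at this point.

Answer: Holds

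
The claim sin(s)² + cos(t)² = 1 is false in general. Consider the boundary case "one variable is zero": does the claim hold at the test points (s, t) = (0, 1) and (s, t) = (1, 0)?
No, fails at both test points

At (0, 1): LHS = cos(1)² ≈ 0.2919 ≠ RHS = 1
At (1, 0): LHS = sin(1)² + 1 ≈ 1.708 ≠ RHS = 1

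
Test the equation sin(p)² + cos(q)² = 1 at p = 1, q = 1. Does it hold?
Substituting p = 1, q = 1:

LHS = sin(1)² + cos(1)² = 1
RHS = 1

LHS = RHS, so the equation holds at this point.

Answer: Holds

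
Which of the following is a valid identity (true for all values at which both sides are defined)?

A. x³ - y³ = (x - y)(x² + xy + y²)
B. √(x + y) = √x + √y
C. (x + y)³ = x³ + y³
A: holds — e.g. at (4, 5), both sides equal -61.
B: fails at (2, 3) — LHS = √(5) ≈ 2.236, RHS = √(2) + √(3) ≈ 3.146.
C: fails at (6, 7) — LHS = 2197, RHS = 559.

Answer: A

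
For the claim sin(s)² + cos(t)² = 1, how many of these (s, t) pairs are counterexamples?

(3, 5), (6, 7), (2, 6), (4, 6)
Testing each pair:
(3, 5): LHS = sin(3)² + cos(5)² ≈ 0.1004, RHS = 1 → counterexample
(6, 7): LHS = sin(6)² + cos(7)² ≈ 0.6464, RHS = 1 → counterexample
(2, 6): LHS = sin(2)² + cos(6)² ≈ 1.749, RHS = 1 → counterexample
(4, 6): LHS = sin(4)² + cos(6)² ≈ 1.495, RHS = 1 → counterexample

That makes 4 counterexamples.

Answer: 4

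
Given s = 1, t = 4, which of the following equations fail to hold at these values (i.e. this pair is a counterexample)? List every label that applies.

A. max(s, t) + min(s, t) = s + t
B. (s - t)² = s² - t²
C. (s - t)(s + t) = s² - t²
B

Evaluating each claim at the given values:
A. LHS = 5, RHS = 5 → holds here (LHS = RHS)
B. LHS = 9, RHS = -15 → fails here (LHS ≠ RHS)
C. LHS = -15, RHS = -15 → holds here (LHS = RHS)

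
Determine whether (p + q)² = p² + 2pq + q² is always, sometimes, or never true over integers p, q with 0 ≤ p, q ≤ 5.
Always true

The identity holds for every pair in the range. For instance at (p, q) = (3, 2): both sides equal 25.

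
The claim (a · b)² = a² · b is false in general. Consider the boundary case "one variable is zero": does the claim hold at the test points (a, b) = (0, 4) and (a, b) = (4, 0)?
Yes, holds at both test points

At (0, 4): LHS = 0, RHS = 0 → equal
At (4, 0): LHS = 0, RHS = 0 → equal

So the claim does hold at both of these boundary points, even though it is not an identity.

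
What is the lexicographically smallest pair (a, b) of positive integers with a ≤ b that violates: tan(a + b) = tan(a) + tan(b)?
Substituting (1, 1) into the claim:
LHS = tan(1 + 1) = tan(2) ≈ -2.185
RHS = tan(1) + tan(1) = 2·tan(1) ≈ 3.115

Since LHS ≠ RHS, this pair disproves the claim, and no lexicographically smaller pair (a ≤ b, positive integers) does.

For instance (4, 4) is also a counterexample (LHS = tan(8) ≈ -6.8, RHS = 2·tan(4) ≈ 2.316), but it's lexicographically larger.

Answer: (a, b) = (1, 1)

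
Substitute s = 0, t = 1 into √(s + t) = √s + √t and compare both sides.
LHS = √(0 + 1) = 1
RHS = √0 + √1 = 1

LHS = RHS: the two sides agree.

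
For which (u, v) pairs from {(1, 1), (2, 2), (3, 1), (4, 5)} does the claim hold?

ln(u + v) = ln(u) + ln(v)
(2, 2)

Testing each pair:
(1, 1): LHS = ln(2) ≈ 0.6931, RHS = 0 → fails
(2, 2): LHS = ln(4) ≈ 1.386, RHS = 2·ln(2) ≈ 1.386 → holds
(3, 1): LHS = ln(4) ≈ 1.386, RHS = ln(3) ≈ 1.099 → fails
(4, 5): LHS = ln(9) ≈ 2.197, RHS = ln(4) + ln(5) ≈ 2.996 → fails

1 of 4 pairs satisfies the claim.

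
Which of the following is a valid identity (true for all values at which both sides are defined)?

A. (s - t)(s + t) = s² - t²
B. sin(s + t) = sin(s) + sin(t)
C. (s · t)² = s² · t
A: holds — e.g. at (6, 7), both sides equal -13.
B: fails at (3, 7) — LHS = sin(10) ≈ -0.544, RHS = sin(3) + sin(7) ≈ 0.7981.
C: fails at (5, 5) — LHS = 625, RHS = 125.

Answer: A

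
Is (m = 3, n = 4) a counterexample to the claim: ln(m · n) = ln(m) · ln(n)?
Substituting m = 3, n = 4:
LHS = ln(3 · 4) = ln(12) ≈ 2.485
RHS = ln(3) · ln(4) ≈ 1.523

Since LHS ≠ RHS, this pair disproves the claim.

Answer: Yes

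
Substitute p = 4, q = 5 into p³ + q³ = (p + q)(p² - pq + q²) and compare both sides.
LHS = 4³ + 5³ = 189
RHS = (4 + 5)(4² - 4·5 + 5²) = 189

LHS = RHS: the two sides agree.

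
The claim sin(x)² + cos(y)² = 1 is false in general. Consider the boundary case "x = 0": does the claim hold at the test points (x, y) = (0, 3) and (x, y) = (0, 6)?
At (0, 3): LHS = cos(3)² ≈ 0.9801 ≠ RHS = 1
At (0, 6): LHS = cos(6)² ≈ 0.9219 ≠ RHS = 1

Answer: No, fails at both test points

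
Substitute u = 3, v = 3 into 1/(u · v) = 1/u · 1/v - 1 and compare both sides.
LHS = 1/(3 · 3) = 1/9
RHS = 1/3 · 1/3 - 1 = -8/9

LHS ≠ RHS, so the equation does not hold here.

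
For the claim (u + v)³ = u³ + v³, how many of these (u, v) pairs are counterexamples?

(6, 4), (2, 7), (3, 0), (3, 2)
3

Testing each pair:
(6, 4): LHS = 1000, RHS = 280 → counterexample
(2, 7): LHS = 729, RHS = 351 → counterexample
(3, 0): LHS = 27, RHS = 27 → satisfies claim
(3, 2): LHS = 125, RHS = 35 → counterexample

That makes 3 counterexamples.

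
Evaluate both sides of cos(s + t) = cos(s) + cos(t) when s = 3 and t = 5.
LHS = cos(3 + 5) = cos(8) ≈ -0.1455
RHS = cos(3) + cos(5) ≈ -0.7063

LHS ≠ RHS (they differ by about 0.5608), so the equation does not hold here.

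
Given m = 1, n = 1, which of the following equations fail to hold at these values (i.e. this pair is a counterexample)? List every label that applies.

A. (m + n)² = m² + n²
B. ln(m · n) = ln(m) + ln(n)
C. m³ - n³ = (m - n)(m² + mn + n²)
A

Evaluating each claim at the given values:
A. LHS = 4, RHS = 2 → fails here (LHS ≠ RHS)
B. LHS = 0, RHS = 0 → holds here (LHS = RHS)
C. LHS = 0, RHS = 0 → holds here (LHS = RHS)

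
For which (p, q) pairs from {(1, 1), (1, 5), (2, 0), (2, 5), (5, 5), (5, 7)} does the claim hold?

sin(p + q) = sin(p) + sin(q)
(2, 0)

Testing each pair:
(1, 1): LHS = sin(2) ≈ 0.9093, RHS = 2·sin(1) ≈ 1.683 → fails
(1, 5): LHS = sin(6) ≈ -0.2794, RHS = sin(5) + sin(1) ≈ -0.1175 → fails
(2, 0): LHS = sin(2) ≈ 0.9093, RHS = sin(2) ≈ 0.9093 → holds
(2, 5): LHS = sin(7) ≈ 0.657, RHS = sin(5) + sin(2) ≈ -0.04963 → fails
(5, 5): LHS = sin(10) ≈ -0.544, RHS = 2·sin(5) ≈ -1.918 → fails
(5, 7): LHS = sin(12) ≈ -0.5366, RHS = sin(5) + sin(7) ≈ -0.3019 → fails

1 of 6 pairs satisfies the claim.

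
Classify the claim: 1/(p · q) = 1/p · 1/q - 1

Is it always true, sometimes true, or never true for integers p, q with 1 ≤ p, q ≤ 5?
Never true

The claim fails for every pair in the range. For instance at (p, q) = (3, 1): LHS = 1/3, RHS = -2/3.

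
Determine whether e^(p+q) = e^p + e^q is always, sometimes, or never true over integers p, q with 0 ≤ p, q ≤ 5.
Never true

The claim fails for every pair in the range. For instance at (p, q) = (1, 0): LHS = e ≈ 2.718, RHS = 1 + e ≈ 3.718.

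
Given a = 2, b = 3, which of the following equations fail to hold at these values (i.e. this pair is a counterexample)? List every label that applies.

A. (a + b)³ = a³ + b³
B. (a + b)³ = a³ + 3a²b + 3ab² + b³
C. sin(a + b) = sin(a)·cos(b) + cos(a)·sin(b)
Evaluating each claim at the given values:
A. LHS = 125, RHS = 35 → fails here (LHS ≠ RHS)
B. LHS = 125, RHS = 125 → holds here (LHS = RHS)
C. LHS = sin(5) ≈ -0.9589, RHS = sin(2)·cos(3) + sin(3)·cos(2) ≈ -0.9589 → holds here (LHS = RHS)

Answer: A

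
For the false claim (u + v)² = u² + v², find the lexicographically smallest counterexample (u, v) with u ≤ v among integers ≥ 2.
(u, v) = (2, 2)

Substituting (2, 2) into the claim:
LHS = (2 + 2)² = 16
RHS = 2² + 2² = 8

Since LHS ≠ RHS, this pair disproves the claim, and no lexicographically smaller pair (u ≤ v, integers ≥ 2) does.

For instance (3, 8) is also a counterexample (LHS = 121, RHS = 73), but it's lexicographically larger.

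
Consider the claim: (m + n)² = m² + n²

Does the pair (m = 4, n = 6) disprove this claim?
Yes

Substituting m = 4, n = 6:
LHS = (4 + 6)² = 100
RHS = 4² + 6² = 52

Since LHS ≠ RHS, this pair disproves the claim.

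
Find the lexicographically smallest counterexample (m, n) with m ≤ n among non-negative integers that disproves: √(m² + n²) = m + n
Substituting (1, 1) into the claim:
LHS = √(1² + 1²) = √(2) ≈ 1.414
RHS = 1 + 1 = 2

Since LHS ≠ RHS, this pair disproves the claim, and no lexicographically smaller pair (m ≤ n, non-negative integers) does.

For instance (1, 7) is also a counterexample (LHS = 5·√(2) ≈ 7.071, RHS = 8), but it's lexicographically larger.

Answer: (m, n) = (1, 1)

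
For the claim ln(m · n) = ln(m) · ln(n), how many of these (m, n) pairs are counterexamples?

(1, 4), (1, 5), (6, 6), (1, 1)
Testing each pair:
(1, 4): LHS = ln(4) ≈ 1.386, RHS = 0 → counterexample
(1, 5): LHS = ln(5) ≈ 1.609, RHS = 0 → counterexample
(6, 6): LHS = ln(36) ≈ 3.584, RHS = ln(6)² ≈ 3.21 → counterexample
(1, 1): LHS = 0, RHS = 0 → satisfies claim

That makes 3 counterexamples.

Answer: 3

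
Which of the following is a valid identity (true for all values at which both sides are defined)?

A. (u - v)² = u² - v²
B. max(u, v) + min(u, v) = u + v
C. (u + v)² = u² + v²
B

A: fails at (4, 6) — LHS = 4, RHS = -20.
B: holds — e.g. at (2, 4), both sides equal 6.
C: fails at (5, 8) — LHS = 169, RHS = 89.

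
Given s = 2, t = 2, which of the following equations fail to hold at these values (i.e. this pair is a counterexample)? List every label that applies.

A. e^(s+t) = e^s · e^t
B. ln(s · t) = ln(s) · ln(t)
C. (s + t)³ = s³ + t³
B, C

Evaluating each claim at the given values:
A. LHS = e^4 ≈ 54.6, RHS = e^4 ≈ 54.6 → holds here (LHS = RHS)
B. LHS = ln(4) ≈ 1.386, RHS = ln(2)² ≈ 0.4805 → fails here (LHS ≠ RHS)
C. LHS = 64, RHS = 16 → fails here (LHS ≠ RHS)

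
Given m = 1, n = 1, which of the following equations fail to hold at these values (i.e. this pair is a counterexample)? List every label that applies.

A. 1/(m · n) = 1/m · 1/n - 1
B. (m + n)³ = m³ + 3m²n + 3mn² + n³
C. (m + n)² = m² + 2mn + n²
Evaluating each claim at the given values:
A. LHS = 1, RHS = 0 → fails here (LHS ≠ RHS)
B. LHS = 8, RHS = 8 → holds here (LHS = RHS)
C. LHS = 4, RHS = 4 → holds here (LHS = RHS)

Answer: A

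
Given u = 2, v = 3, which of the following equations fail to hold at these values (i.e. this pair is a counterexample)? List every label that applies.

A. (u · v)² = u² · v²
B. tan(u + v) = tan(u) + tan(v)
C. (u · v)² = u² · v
B, C

Evaluating each claim at the given values:
A. LHS = 36, RHS = 36 → holds here (LHS = RHS)
B. LHS = tan(5) ≈ -3.381, RHS = tan(2) + tan(3) ≈ -2.328 → fails here (LHS ≠ RHS)
C. LHS = 36, RHS = 12 → fails here (LHS ≠ RHS)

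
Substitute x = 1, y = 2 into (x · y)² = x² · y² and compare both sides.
LHS = (1 · 2)² = 4
RHS = 1² · 2² = 4

LHS = RHS: the two sides agree.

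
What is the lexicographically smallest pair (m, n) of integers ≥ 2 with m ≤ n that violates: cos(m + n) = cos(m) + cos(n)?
(m, n) = (2, 2)

Substituting (2, 2) into the claim:
LHS = cos(2 + 2) = cos(4) ≈ -0.6536
RHS = cos(2) + cos(2) = 2·cos(2) ≈ -0.8323

Since LHS ≠ RHS, this pair disproves the claim, and no lexicographically smaller pair (m ≤ n, integers ≥ 2) does.

For instance (2, 9) is also a counterexample (LHS = cos(11) ≈ 0.004426, RHS = cos(9) + cos(2) ≈ -1.327), but it's lexicographically larger.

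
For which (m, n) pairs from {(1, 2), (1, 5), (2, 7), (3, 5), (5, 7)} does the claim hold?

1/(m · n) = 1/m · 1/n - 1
Testing each pair:
(1, 2): LHS = 1/2, RHS = -1/2 → fails
(1, 5): LHS = 1/5, RHS = -4/5 → fails
(2, 7): LHS = 1/14, RHS = -13/14 → fails
(3, 5): LHS = 1/15, RHS = -14/15 → fails
(5, 7): LHS = 1/35, RHS = -34/35 → fails

No pair satisfies the claim.

Answer: None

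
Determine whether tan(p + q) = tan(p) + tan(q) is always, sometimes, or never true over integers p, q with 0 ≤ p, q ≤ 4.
It holds at (p, q) = (0, 4) (both sides equal tan(4) ≈ 1.158), but fails at (p, q) = (3, 3) (LHS = tan(6) ≈ -0.291, RHS = 2·tan(3) ≈ -0.2851).

Answer: Sometimes true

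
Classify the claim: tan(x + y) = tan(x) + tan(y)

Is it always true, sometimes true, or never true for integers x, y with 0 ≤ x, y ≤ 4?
Sometimes true

It holds at (x, y) = (1, 0) (both sides equal tan(1) ≈ 1.557), but fails at (x, y) = (2, 2) (LHS = tan(4) ≈ 1.158, RHS = 2·tan(2) ≈ -4.37).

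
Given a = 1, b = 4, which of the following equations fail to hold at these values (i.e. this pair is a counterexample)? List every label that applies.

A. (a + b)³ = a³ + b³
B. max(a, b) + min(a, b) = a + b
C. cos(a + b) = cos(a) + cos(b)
A, C

Evaluating each claim at the given values:
A. LHS = 125, RHS = 65 → fails here (LHS ≠ RHS)
B. LHS = 5, RHS = 5 → holds here (LHS = RHS)
C. LHS = cos(5) ≈ 0.2837, RHS = cos(4) + cos(1) ≈ -0.1133 → fails here (LHS ≠ RHS)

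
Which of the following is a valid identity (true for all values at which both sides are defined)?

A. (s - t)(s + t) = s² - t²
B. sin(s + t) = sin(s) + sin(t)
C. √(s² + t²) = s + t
A

A: holds — e.g. at (1, 1), both sides equal 0.
B: fails at (1, 4) — LHS = sin(5) ≈ -0.9589, RHS = sin(4) + sin(1) ≈ 0.08467.
C: fails at (3, 5) — LHS = √(34) ≈ 5.831, RHS = 8.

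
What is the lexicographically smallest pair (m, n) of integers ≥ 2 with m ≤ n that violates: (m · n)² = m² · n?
Substituting (2, 2) into the claim:
LHS = (2 · 2)² = 16
RHS = 2² · 2 = 8

Since LHS ≠ RHS, this pair disproves the claim, and no lexicographically smaller pair (m ≤ n, integers ≥ 2) does.

For instance (4, 7) is also a counterexample (LHS = 784, RHS = 112), but it's lexicographically larger.

Answer: (m, n) = (2, 2)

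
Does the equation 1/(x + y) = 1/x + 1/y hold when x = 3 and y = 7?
Substituting x = 3, y = 7:

LHS = 1/(3 + 7) = 1/10
RHS = 1/3 + 1/7 = 10/21

LHS ≠ RHS, so the equation does not hold at this point.

Answer: Fails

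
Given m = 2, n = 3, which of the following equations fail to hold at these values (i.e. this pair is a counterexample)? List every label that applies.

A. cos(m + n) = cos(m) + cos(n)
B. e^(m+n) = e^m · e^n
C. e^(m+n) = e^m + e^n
Evaluating each claim at the given values:
A. LHS = cos(5) ≈ 0.2837, RHS = cos(3) + cos(2) ≈ -1.406 → fails here (LHS ≠ RHS)
B. LHS = e^5 ≈ 148.4, RHS = e^5 ≈ 148.4 → holds here (LHS = RHS)
C. LHS = e^5 ≈ 148.4, RHS = e^2 + e^3 ≈ 27.47 → fails here (LHS ≠ RHS)

Answer: A, C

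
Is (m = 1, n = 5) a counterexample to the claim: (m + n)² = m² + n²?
Substituting m = 1, n = 5:
LHS = (1 + 5)² = 36
RHS = 1² + 5² = 26

Since LHS ≠ RHS, this pair disproves the claim.

Answer: Yes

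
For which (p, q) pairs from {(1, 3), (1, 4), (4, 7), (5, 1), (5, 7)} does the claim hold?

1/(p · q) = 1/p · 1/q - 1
Testing each pair:
(1, 3): LHS = 1/3, RHS = -2/3 → fails
(1, 4): LHS = 1/4, RHS = -3/4 → fails
(4, 7): LHS = 1/28, RHS = -27/28 → fails
(5, 1): LHS = 1/5, RHS = -4/5 → fails
(5, 7): LHS = 1/35, RHS = -34/35 → fails

No pair satisfies the claim.

Answer: None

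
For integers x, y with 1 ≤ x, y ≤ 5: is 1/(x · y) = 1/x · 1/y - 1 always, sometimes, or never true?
Never true

The claim fails for every pair in the range. For instance at (x, y) = (3, 3): LHS = 1/9, RHS = -8/9.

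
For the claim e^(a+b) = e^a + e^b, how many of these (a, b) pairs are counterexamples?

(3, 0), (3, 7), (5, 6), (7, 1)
4

Testing each pair:
(3, 0): LHS = e^3 ≈ 20.09, RHS = 1 + e^3 ≈ 21.09 → counterexample
(3, 7): LHS = e^10 ≈ 22026.5, RHS = e^3 + e^7 ≈ 1117 → counterexample
(5, 6): LHS = e^11 ≈ 59874.1, RHS = e^5 + e^6 ≈ 551.8 → counterexample
(7, 1): LHS = e^8 ≈ 2981, RHS = e + e^7 ≈ 1099 → counterexample

That makes 4 counterexamples.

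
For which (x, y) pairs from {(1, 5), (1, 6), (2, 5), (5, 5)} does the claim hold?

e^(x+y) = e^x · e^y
All pairs

Testing each pair:
(1, 5): LHS = e^6 ≈ 403.4, RHS = e^6 ≈ 403.4 → holds
(1, 6): LHS = e^7 ≈ 1097, RHS = e^7 ≈ 1097 → holds
(2, 5): LHS = e^7 ≈ 1097, RHS = e^7 ≈ 1097 → holds
(5, 5): LHS = e^10 ≈ 22026.5, RHS = e^10 ≈ 22026.5 → holds

Every pair satisfies the claim.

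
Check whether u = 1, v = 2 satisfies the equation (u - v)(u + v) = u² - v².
Holds

Substituting u = 1, v = 2:

LHS = (1 - 2)(1 + 2) = -3
RHS = 1² - 2² = -3

LHS = RHS, so the equation holds at this point.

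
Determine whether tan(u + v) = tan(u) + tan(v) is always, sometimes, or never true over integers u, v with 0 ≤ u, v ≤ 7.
Sometimes true

It holds at (u, v) = (0, 4) (both sides equal tan(4) ≈ 1.158), but fails at (u, v) = (1, 7) (LHS = tan(8) ≈ -6.8, RHS = tan(7) + tan(1) ≈ 2.429).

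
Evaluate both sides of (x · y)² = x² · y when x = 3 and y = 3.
LHS = (3 · 3)² = 81
RHS = 3² · 3 = 27

LHS ≠ RHS, so the equation does not hold here.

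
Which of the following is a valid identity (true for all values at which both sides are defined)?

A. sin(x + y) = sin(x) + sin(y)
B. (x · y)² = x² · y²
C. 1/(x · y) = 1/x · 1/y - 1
A: fails at (4, 4) — LHS = sin(8) ≈ 0.9894, RHS = 2·sin(4) ≈ -1.514.
B: holds — e.g. at (4, 4), both sides equal 256.
C: fails at (5, 5) — LHS = 1/25, RHS = -24/25.

Answer: B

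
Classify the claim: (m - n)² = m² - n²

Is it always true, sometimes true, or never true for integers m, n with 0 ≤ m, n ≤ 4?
Sometimes true

It holds at (m, n) = (4, 0) (both sides equal 16), but fails at (m, n) = (0, 4) (LHS = 16, RHS = -16).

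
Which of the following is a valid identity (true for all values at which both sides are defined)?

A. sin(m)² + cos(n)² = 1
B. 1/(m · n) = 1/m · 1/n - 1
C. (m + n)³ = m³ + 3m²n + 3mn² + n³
A: fails at (4, 6) — LHS = sin(4)² + cos(6)² ≈ 1.495, RHS = 1.
B: fails at (1, 4) — LHS = 1/4, RHS = -3/4.
C: holds — e.g. at (4, 6), both sides equal 1000.

Answer: C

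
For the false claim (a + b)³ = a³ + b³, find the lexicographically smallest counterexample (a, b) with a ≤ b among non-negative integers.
(a, b) = (1, 1)

Substituting (1, 1) into the claim:
LHS = (1 + 1)³ = 8
RHS = 1³ + 1³ = 2

Since LHS ≠ RHS, this pair disproves the claim, and no lexicographically smaller pair (a ≤ b, non-negative integers) does.

For instance (3, 4) is also a counterexample (LHS = 343, RHS = 91), but it's lexicographically larger.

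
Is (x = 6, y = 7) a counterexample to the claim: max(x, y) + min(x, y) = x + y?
No

Substituting x = 6, y = 7:
LHS = max(6, 7) + min(6, 7) = 13
RHS = 6 + 7 = 13

The sides agree, so this pair does not disprove the claim.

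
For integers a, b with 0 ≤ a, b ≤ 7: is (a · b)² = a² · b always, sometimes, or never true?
It holds at (a, b) = (7, 0) (both sides equal 0), but fails at (a, b) = (2, 3) (LHS = 36, RHS = 12).

Answer: Sometimes true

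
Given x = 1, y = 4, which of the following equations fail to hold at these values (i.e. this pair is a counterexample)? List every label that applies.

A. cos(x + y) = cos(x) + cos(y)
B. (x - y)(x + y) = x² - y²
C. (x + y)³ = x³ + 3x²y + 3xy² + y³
Evaluating each claim at the given values:
A. LHS = cos(5) ≈ 0.2837, RHS = cos(4) + cos(1) ≈ -0.1133 → fails here (LHS ≠ RHS)
B. LHS = -15, RHS = -15 → holds here (LHS = RHS)
C. LHS = 125, RHS = 125 → holds here (LHS = RHS)

Answer: A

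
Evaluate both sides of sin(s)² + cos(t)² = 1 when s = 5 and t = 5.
LHS = sin(5)² + cos(5)² = 1
RHS = 1

LHS = RHS: the two sides agree.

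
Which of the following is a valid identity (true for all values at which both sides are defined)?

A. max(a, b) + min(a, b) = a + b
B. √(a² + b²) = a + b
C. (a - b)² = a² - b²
A

A: holds — e.g. at (4, 5), both sides equal 9.
B: fails at (1, 4) — LHS = √(17) ≈ 4.123, RHS = 5.
C: fails at (1, 3) — LHS = 4, RHS = -8.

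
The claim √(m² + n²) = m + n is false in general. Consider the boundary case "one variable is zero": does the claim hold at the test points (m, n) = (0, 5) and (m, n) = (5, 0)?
At (0, 5): LHS = 5, RHS = 5 → equal
At (5, 0): LHS = 5, RHS = 5 → equal

So the claim does hold at both of these boundary points, even though it is not an identity.

Answer: Yes, holds at both test points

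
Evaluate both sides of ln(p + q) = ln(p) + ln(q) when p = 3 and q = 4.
LHS = ln(3 + 4) = ln(7) ≈ 1.946
RHS = ln(3) + ln(4) ≈ 2.485

LHS ≠ RHS (they differ by about 0.539), so the equation does not hold here.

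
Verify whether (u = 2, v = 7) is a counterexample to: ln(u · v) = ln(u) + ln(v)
Substituting u = 2, v = 7:
LHS = ln(2 · 7) = ln(14) ≈ 2.639
RHS = ln(2) + ln(7) ≈ 2.639

The sides agree, so this pair does not disprove the claim.

Answer: No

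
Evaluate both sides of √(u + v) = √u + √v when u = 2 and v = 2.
LHS = √(2 + 2) = 2
RHS = √2 + √2 = 2·√(2) ≈ 2.828

LHS ≠ RHS (they differ by about 0.8284), so the equation does not hold here.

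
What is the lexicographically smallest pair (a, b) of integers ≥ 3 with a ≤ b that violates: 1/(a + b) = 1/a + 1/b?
Substituting (3, 3) into the claim:
LHS = 1/(3 + 3) = 1/6
RHS = 1/3 + 1/3 = 2/3

Since LHS ≠ RHS, this pair disproves the claim, and no lexicographically smaller pair (a ≤ b, integers ≥ 3) does.

For instance (3, 7) is also a counterexample (LHS = 1/10, RHS = 10/21), but it's lexicographically larger.

Answer: (a, b) = (3, 3)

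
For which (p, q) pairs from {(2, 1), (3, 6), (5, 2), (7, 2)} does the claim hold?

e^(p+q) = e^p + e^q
None

Testing each pair:
(2, 1): LHS = e^3 ≈ 20.09, RHS = e + e^2 ≈ 10.11 → fails
(3, 6): LHS = e^9 ≈ 8103, RHS = e^3 + e^6 ≈ 423.5 → fails
(5, 2): LHS = e^7 ≈ 1097, RHS = e^2 + e^5 ≈ 155.8 → fails
(7, 2): LHS = e^9 ≈ 8103, RHS = e^2 + e^7 ≈ 1104 → fails

No pair satisfies the claim.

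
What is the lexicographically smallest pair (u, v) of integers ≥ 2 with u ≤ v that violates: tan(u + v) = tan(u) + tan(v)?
Substituting (2, 2) into the claim:
LHS = tan(2 + 2) = tan(4) ≈ 1.158
RHS = tan(2) + tan(2) = 2·tan(2) ≈ -4.37

Since LHS ≠ RHS, this pair disproves the claim, and no lexicographically smaller pair (u ≤ v, integers ≥ 2) does.

For instance (2, 7) is also a counterexample (LHS = tan(9) ≈ -0.4523, RHS = tan(2) + tan(7) ≈ -1.314), but it's lexicographically larger.

Answer: (u, v) = (2, 2)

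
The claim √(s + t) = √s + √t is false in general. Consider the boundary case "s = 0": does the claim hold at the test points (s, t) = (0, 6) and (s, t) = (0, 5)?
At (0, 6): LHS = √(6) ≈ 2.449, RHS = √(6) ≈ 2.449 → equal
At (0, 5): LHS = √(5) ≈ 2.236, RHS = √(5) ≈ 2.236 → equal

So the claim does hold at both of these boundary points, even though it is not an identity.

Answer: Yes, holds at both test points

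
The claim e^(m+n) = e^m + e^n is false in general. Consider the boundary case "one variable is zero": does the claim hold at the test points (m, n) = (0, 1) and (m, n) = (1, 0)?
At (0, 1): LHS = e ≈ 2.718 ≠ RHS = 1 + e ≈ 3.718
At (1, 0): LHS = e ≈ 2.718 ≠ RHS = 1 + e ≈ 3.718

Answer: No, fails at both test points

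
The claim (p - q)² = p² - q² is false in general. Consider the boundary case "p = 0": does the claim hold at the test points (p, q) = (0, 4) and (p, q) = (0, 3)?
At (0, 4): LHS = 16 ≠ RHS = -16
At (0, 3): LHS = 9 ≠ RHS = -9

Answer: No, fails at both test points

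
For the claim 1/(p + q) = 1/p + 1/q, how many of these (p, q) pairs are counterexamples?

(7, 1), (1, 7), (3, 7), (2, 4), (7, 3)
Testing each pair:
(7, 1): LHS = 1/8, RHS = 8/7 → counterexample
(1, 7): LHS = 1/8, RHS = 8/7 → counterexample
(3, 7): LHS = 1/10, RHS = 10/21 → counterexample
(2, 4): LHS = 1/6, RHS = 3/4 → counterexample
(7, 3): LHS = 1/10, RHS = 10/21 → counterexample

That makes 5 counterexamples.

Answer: 5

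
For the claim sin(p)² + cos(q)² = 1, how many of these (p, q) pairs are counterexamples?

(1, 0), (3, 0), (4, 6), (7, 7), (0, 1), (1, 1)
4

Testing each pair:
(1, 0): LHS = sin(1)² + 1 ≈ 1.708, RHS = 1 → counterexample
(3, 0): LHS = sin(3)² + 1 ≈ 1.02, RHS = 1 → counterexample
(4, 6): LHS = sin(4)² + cos(6)² ≈ 1.495, RHS = 1 → counterexample
(7, 7): LHS = sin(7)² + cos(7)² = 1, RHS = 1 → satisfies claim
(0, 1): LHS = cos(1)² ≈ 0.2919, RHS = 1 → counterexample
(1, 1): LHS = cos(1)² + sin(1)² = 1, RHS = 1 → satisfies claim

That makes 4 counterexamples.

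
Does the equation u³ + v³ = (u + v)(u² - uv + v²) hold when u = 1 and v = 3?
Substituting u = 1, v = 3:

LHS = 1³ + 3³ = 28
RHS = (1 + 3)(1² - 1·3 + 3²) = 28

LHS = RHS, so the equation holds at this point.

Answer: Holds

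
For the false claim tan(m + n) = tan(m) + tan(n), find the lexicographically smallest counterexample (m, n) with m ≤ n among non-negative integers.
Substituting (1, 1) into the claim:
LHS = tan(1 + 1) = tan(2) ≈ -2.185
RHS = tan(1) + tan(1) = 2·tan(1) ≈ 3.115

Since LHS ≠ RHS, this pair disproves the claim, and no lexicographically smaller pair (m ≤ n, non-negative integers) does.

For instance (1, 3) is also a counterexample (LHS = tan(4) ≈ 1.158, RHS = tan(3) + tan(1) ≈ 1.415), but it's lexicographically larger.

Answer: (m, n) = (1, 1)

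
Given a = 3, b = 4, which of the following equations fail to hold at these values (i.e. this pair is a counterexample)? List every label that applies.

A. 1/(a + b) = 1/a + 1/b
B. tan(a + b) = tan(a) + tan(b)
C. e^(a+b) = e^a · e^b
Evaluating each claim at the given values:
A. LHS = 1/7, RHS = 7/12 → fails here (LHS ≠ RHS)
B. LHS = tan(7) ≈ 0.8714, RHS = tan(3) + tan(4) ≈ 1.015 → fails here (LHS ≠ RHS)
C. LHS = e^7 ≈ 1097, RHS = e^7 ≈ 1097 → holds here (LHS = RHS)

Answer: A, B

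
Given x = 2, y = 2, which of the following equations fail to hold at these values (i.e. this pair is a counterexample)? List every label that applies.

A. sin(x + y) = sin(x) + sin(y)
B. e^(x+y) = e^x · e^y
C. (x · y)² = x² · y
Evaluating each claim at the given values:
A. LHS = sin(4) ≈ -0.7568, RHS = 2·sin(2) ≈ 1.819 → fails here (LHS ≠ RHS)
B. LHS = e^4 ≈ 54.6, RHS = e^4 ≈ 54.6 → holds here (LHS = RHS)
C. LHS = 16, RHS = 8 → fails here (LHS ≠ RHS)

Answer: A, C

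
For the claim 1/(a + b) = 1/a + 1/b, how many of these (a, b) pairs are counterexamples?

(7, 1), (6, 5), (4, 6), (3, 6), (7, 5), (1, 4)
6

Testing each pair:
(7, 1): LHS = 1/8, RHS = 8/7 → counterexample
(6, 5): LHS = 1/11, RHS = 11/30 → counterexample
(4, 6): LHS = 1/10, RHS = 5/12 → counterexample
(3, 6): LHS = 1/9, RHS = 1/2 → counterexample
(7, 5): LHS = 1/12, RHS = 12/35 → counterexample
(1, 4): LHS = 1/5, RHS = 5/4 → counterexample

That makes 6 counterexamples.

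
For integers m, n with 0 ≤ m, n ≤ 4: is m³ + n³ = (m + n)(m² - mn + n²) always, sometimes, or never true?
Always true

The identity holds for every pair in the range. For instance at (m, n) = (2, 3): both sides equal 35.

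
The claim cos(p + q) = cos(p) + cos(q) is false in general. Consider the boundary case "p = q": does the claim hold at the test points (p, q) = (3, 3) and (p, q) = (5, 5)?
At (3, 3): LHS = cos(6) ≈ 0.9602 ≠ RHS = 2·cos(3) ≈ -1.98
At (5, 5): LHS = cos(10) ≈ -0.8391 ≠ RHS = 2·cos(5) ≈ 0.5673

Answer: No, fails at both test points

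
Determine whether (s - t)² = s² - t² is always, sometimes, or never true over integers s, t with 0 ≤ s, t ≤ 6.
It holds at (s, t) = (3, 3) (both sides equal 0), but fails at (s, t) = (2, 6) (LHS = 16, RHS = -32).

Answer: Sometimes true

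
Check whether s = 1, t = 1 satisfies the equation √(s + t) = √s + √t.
Substituting s = 1, t = 1:

LHS = √(1 + 1) = √(2) ≈ 1.414
RHS = √1 + √1 = 2

LHS ≠ RHS, so the equation does not hold at this point.

Answer: Fails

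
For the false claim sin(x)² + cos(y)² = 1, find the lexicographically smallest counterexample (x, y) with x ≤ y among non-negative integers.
(x, y) = (0, 1)

Substituting (0, 1) into the claim:
LHS = sin(0)² + cos(1)² = cos(1)² ≈ 0.2919
RHS = 1

Since LHS ≠ RHS, this pair disproves the claim, and no lexicographically smaller pair (x ≤ y, non-negative integers) does.

For instance (4, 5) is also a counterexample (LHS = cos(5)² + sin(4)² ≈ 0.6532, RHS = 1), but it's lexicographically larger.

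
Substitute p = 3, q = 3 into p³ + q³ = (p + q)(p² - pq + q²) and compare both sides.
LHS = 3³ + 3³ = 54
RHS = (3 + 3)(3² - 3·3 + 3²) = 54

LHS = RHS: the two sides agree.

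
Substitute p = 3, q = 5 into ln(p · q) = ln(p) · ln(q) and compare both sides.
LHS = ln(3 · 5) = ln(15) ≈ 2.708
RHS = ln(3) · ln(5) ≈ 1.768

LHS ≠ RHS (they differ by about 0.9399), so the equation does not hold here.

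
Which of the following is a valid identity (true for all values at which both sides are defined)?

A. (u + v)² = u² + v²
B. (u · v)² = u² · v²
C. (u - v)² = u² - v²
B

A: fails at (2, 4) — LHS = 36, RHS = 20.
B: holds — e.g. at (5, 8), both sides equal 1600.
C: fails at (4, 6) — LHS = 4, RHS = -20.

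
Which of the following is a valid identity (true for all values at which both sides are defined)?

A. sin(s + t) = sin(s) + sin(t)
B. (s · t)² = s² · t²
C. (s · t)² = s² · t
B

A: fails at (3, 4) — LHS = sin(7) ≈ 0.657, RHS = sin(4) + sin(3) ≈ -0.6157.
B: holds — e.g. at (3, 4), both sides equal 144.
C: fails at (1, 5) — LHS = 25, RHS = 5.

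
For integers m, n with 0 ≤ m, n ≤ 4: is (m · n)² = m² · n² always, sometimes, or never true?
Always true

The identity holds for every pair in the range. For instance at (m, n) = (2, 2): both sides equal 16.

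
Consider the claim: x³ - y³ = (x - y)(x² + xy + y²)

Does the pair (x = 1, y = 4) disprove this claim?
No

Substituting x = 1, y = 4:
LHS = 1³ - 4³ = -63
RHS = (1 - 4)(1² + 1·4 + 4²) = -63

The sides agree, so this pair does not disprove the claim.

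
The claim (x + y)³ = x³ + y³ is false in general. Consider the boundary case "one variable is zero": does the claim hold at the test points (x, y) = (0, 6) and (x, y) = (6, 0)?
Yes, holds at both test points

At (0, 6): LHS = 216, RHS = 216 → equal
At (6, 0): LHS = 216, RHS = 216 → equal

So the claim does hold at both of these boundary points, even though it is not an identity.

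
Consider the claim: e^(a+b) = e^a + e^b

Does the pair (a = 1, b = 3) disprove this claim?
Yes

Substituting a = 1, b = 3:
LHS = e^(1+3) = e^4 ≈ 54.6
RHS = e^1 + e^3 = e + e^3 ≈ 22.8

Since LHS ≠ RHS, this pair disproves the claim.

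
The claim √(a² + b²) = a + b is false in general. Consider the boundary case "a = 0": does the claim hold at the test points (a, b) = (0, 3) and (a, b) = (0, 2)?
Yes, holds at both test points

At (0, 3): LHS = 3, RHS = 3 → equal
At (0, 2): LHS = 2, RHS = 2 → equal

So the claim does hold at both of these boundary points, even though it is not an identity.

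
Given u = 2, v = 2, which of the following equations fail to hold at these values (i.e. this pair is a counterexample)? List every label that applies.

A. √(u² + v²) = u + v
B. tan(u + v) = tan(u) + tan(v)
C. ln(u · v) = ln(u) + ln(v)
Evaluating each claim at the given values:
A. LHS = 2·√(2) ≈ 2.828, RHS = 4 → fails here (LHS ≠ RHS)
B. LHS = tan(4) ≈ 1.158, RHS = 2·tan(2) ≈ -4.37 → fails here (LHS ≠ RHS)
C. LHS = ln(4) ≈ 1.386, RHS = 2·ln(2) ≈ 1.386 → holds here (LHS = RHS)

Answer: A, B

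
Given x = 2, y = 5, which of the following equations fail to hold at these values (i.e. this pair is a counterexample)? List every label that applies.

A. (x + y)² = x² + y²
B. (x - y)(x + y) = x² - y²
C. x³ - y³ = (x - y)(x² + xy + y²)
A

Evaluating each claim at the given values:
A. LHS = 49, RHS = 29 → fails here (LHS ≠ RHS)
B. LHS = -21, RHS = -21 → holds here (LHS = RHS)
C. LHS = -117, RHS = -117 → holds here (LHS = RHS)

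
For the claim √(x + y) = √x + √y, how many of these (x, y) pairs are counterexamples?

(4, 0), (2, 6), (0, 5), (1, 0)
Testing each pair:
(4, 0): LHS = 2, RHS = 2 → satisfies claim
(2, 6): LHS = 2·√(2) ≈ 2.828, RHS = √(2) + √(6) ≈ 3.864 → counterexample
(0, 5): LHS = √(5) ≈ 2.236, RHS = √(5) ≈ 2.236 → satisfies claim
(1, 0): LHS = 1, RHS = 1 → satisfies claim

That makes 1 counterexample.

Answer: 1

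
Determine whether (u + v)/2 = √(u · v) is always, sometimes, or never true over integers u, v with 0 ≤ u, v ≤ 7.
It holds at (u, v) = (0, 0) (both sides equal 0), but fails at (u, v) = (1, 4) (LHS = 5/2, RHS = 2).

Answer: Sometimes true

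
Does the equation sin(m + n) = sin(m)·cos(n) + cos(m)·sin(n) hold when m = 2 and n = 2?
Holds

Substituting m = 2, n = 2:

LHS = sin(2 + 2) = sin(4) ≈ -0.7568
RHS = sin(2)·cos(2) + cos(2)·sin(2) = 2·sin(2)·cos(2) ≈ -0.7568

LHS = RHS, so the equation holds at this point.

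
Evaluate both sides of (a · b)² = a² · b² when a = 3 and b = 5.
LHS = (3 · 5)² = 225
RHS = 3² · 5² = 225

LHS = RHS: the two sides agree.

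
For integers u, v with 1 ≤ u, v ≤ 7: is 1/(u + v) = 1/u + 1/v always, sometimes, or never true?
The claim fails for every pair in the range. For instance at (u, v) = (7, 3): LHS = 1/10, RHS = 10/21.

Answer: Never true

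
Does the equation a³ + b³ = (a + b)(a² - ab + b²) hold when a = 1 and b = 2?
Substituting a = 1, b = 2:

LHS = 1³ + 2³ = 9
RHS = (1 + 2)(1² - 1·2 + 2²) = 9

LHS = RHS, so the equation holds at this point.

Answer: Holds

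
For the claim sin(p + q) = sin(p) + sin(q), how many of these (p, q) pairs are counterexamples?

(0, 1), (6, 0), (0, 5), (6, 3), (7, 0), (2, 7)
2

Testing each pair:
(0, 1): LHS = sin(1) ≈ 0.8415, RHS = sin(1) ≈ 0.8415 → satisfies claim
(6, 0): LHS = sin(6) ≈ -0.2794, RHS = sin(6) ≈ -0.2794 → satisfies claim
(0, 5): LHS = sin(5) ≈ -0.9589, RHS = sin(5) ≈ -0.9589 → satisfies claim
(6, 3): LHS = sin(9) ≈ 0.4121, RHS = sin(6) + sin(3) ≈ -0.1383 → counterexample
(7, 0): LHS = sin(7) ≈ 0.657, RHS = sin(7) ≈ 0.657 → satisfies claim
(2, 7): LHS = sin(9) ≈ 0.4121, RHS = sin(7) + sin(2) ≈ 1.566 → counterexample

That makes 2 counterexamples.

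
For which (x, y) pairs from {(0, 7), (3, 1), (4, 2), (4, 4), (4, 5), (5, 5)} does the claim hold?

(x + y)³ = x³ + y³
Testing each pair:
(0, 7): LHS = 343, RHS = 343 → holds
(3, 1): LHS = 64, RHS = 28 → fails
(4, 2): LHS = 216, RHS = 72 → fails
(4, 4): LHS = 512, RHS = 128 → fails
(4, 5): LHS = 729, RHS = 189 → fails
(5, 5): LHS = 1000, RHS = 250 → fails

1 of 6 pairs satisfies the claim.

Answer: (0, 7)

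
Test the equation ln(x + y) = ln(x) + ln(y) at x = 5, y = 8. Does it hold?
Substituting x = 5, y = 8:

LHS = ln(5 + 8) = ln(13) ≈ 2.565
RHS = ln(5) + ln(8) ≈ 3.689

LHS ≠ RHS, so the equation does not hold at this point.

Answer: Fails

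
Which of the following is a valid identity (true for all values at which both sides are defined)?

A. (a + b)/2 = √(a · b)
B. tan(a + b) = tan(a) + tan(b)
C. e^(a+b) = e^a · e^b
A: fails at (2, 5) — LHS = 7/2, RHS = √(10) ≈ 3.162.
B: fails at (1, 3) — LHS = tan(4) ≈ 1.158, RHS = tan(3) + tan(1) ≈ 1.415.
C: holds — e.g. at (2, 2), both sides equal e^4 ≈ 54.6.

Answer: C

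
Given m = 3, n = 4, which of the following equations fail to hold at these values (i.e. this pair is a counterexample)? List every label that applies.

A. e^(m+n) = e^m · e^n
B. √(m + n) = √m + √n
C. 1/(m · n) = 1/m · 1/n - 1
B, C

Evaluating each claim at the given values:
A. LHS = e^7 ≈ 1097, RHS = e^7 ≈ 1097 → holds here (LHS = RHS)
B. LHS = √(7) ≈ 2.646, RHS = √(3) + 2 ≈ 3.732 → fails here (LHS ≠ RHS)
C. LHS = 1/12, RHS = -11/12 → fails here (LHS ≠ RHS)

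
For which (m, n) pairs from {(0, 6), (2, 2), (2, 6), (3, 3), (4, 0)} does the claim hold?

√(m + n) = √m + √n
Testing each pair:
(0, 6): LHS = √(6) ≈ 2.449, RHS = √(6) ≈ 2.449 → holds
(2, 2): LHS = 2, RHS = 2·√(2) ≈ 2.828 → fails
(2, 6): LHS = 2·√(2) ≈ 2.828, RHS = √(2) + √(6) ≈ 3.864 → fails
(3, 3): LHS = √(6) ≈ 2.449, RHS = 2·√(3) ≈ 3.464 → fails
(4, 0): LHS = 2, RHS = 2 → holds

2 of 5 pairs satisfy the claim.

Answer: (0, 6), (4, 0)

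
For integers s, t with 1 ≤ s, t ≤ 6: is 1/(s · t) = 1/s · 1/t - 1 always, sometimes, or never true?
Never true

The claim fails for every pair in the range. For instance at (s, t) = (5, 6): LHS = 1/30, RHS = -29/30.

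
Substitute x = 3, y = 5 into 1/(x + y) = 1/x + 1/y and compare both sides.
LHS = 1/(3 + 5) = 1/8
RHS = 1/3 + 1/5 = 8/15

LHS ≠ RHS, so the equation does not hold here.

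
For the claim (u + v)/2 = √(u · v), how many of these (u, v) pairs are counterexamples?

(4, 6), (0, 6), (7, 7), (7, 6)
Testing each pair:
(4, 6): LHS = 5, RHS = 2·√(6) ≈ 4.899 → counterexample
(0, 6): LHS = 3, RHS = 0 → counterexample
(7, 7): LHS = 7, RHS = 7 → satisfies claim
(7, 6): LHS = 13/2, RHS = √(42) ≈ 6.481 → counterexample

That makes 3 counterexamples.

Answer: 3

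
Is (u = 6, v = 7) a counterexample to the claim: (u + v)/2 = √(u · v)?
Yes

Substituting u = 6, v = 7:
LHS = (6 + 7)/2 = 13/2
RHS = √(6 · 7) = √(42) ≈ 6.481

Since LHS ≠ RHS, this pair disproves the claim.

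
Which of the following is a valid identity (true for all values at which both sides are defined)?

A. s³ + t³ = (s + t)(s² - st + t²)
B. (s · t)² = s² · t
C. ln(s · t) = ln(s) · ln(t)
A: holds — e.g. at (2, 2), both sides equal 16.
B: fails at (4, 4) — LHS = 256, RHS = 64.
C: fails at (5, 5) — LHS = ln(25) ≈ 3.219, RHS = ln(5)² ≈ 2.59.

Answer: A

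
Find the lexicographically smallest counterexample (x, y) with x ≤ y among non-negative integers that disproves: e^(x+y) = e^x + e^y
(x, y) = (0, 0)

Substituting (0, 0) into the claim:
LHS = e^(0+0) = 1
RHS = e^0 + e^0 = 2

Since LHS ≠ RHS, this pair disproves the claim, and no lexicographically smaller pair (x ≤ y, non-negative integers) does.

For instance (2, 2) is also a counterexample (LHS = e^4 ≈ 54.6, RHS = 2·e^2 ≈ 14.78), but it's lexicographically larger.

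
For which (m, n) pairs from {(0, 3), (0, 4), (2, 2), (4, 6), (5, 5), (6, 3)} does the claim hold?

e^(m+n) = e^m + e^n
None

Testing each pair:
(0, 3): LHS = e^3 ≈ 20.09, RHS = 1 + e^3 ≈ 21.09 → fails
(0, 4): LHS = e^4 ≈ 54.6, RHS = 1 + e^4 ≈ 55.6 → fails
(2, 2): LHS = e^4 ≈ 54.6, RHS = 2·e^2 ≈ 14.78 → fails
(4, 6): LHS = e^10 ≈ 22026.5, RHS = e^4 + e^6 ≈ 458 → fails
(5, 5): LHS = e^10 ≈ 22026.5, RHS = 2·e^5 ≈ 296.8 → fails
(6, 3): LHS = e^9 ≈ 8103, RHS = e^3 + e^6 ≈ 423.5 → fails

No pair satisfies the claim.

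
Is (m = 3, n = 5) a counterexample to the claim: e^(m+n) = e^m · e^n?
No

Substituting m = 3, n = 5:
LHS = e^(3+5) = e^8 ≈ 2981
RHS = e^3 · e^5 = e^8 ≈ 2981

The sides agree, so this pair does not disprove the claim.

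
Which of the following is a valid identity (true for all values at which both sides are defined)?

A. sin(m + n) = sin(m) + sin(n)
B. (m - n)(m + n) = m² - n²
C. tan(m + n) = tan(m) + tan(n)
B

A: fails at (4, 5) — LHS = sin(9) ≈ 0.4121, RHS = sin(5) + sin(4) ≈ -1.716.
B: holds — e.g. at (4, 4), both sides equal 0.
C: fails at (3, 7) — LHS = tan(10) ≈ 0.6484, RHS = tan(3) + tan(7) ≈ 0.7289.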